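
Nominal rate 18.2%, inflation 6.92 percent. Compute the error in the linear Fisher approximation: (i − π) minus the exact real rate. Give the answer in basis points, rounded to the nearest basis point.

73 basis points

Approximate: r ≈ 18.200% − 6.920% = 11.2800%
Exact: (1 + 0.1820)/(1 + 0.0692) − 1 = 10.5499%
Error = 11.2800% − 10.5499% = 0.7301% → 73 basis points.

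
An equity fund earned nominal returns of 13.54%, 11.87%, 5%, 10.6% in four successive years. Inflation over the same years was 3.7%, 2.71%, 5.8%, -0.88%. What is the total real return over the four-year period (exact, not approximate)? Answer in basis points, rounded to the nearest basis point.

Compound the nominal returns: 1.1354 × 1.1187 × 1.0500 × 1.1060 = 1.475051.
Compound inflation: 1.0370 × 1.0271 × 1.0580 × 0.9912 = 1.116962.
Deflate: 1.475051 / 1.116962 = 1.320592.
Total real return = 1.320592 − 1 → 3206 basis points.

3206 basis points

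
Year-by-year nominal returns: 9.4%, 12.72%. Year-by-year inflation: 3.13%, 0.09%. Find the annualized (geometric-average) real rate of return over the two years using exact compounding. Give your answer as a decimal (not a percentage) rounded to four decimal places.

0.0930

Nominal growth factor = 1.0940 × 1.1272 = 1.23315680
Price-level growth factor = 1.0313 × 1.0009 = 1.03222817
Real growth factor = 1.23315680 / 1.03222817 = 1.19465525
Annualized real rate = 1.19465525^(1/2) − 1 = 9.3003% → 0.0930.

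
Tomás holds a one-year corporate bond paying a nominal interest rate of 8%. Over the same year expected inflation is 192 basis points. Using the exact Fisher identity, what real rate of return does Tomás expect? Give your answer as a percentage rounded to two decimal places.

5.97%

1 + r = 1.08000 / 1.01920 = 1.059655
r = 1.059655 − 1 = 5.9655%, i.e. 5.97%.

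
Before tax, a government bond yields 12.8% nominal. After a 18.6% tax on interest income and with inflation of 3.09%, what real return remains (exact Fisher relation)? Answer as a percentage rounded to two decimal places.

7.11%

After-tax nominal return = 12.8% × (1 − 0.186) = 10.4192%.
1 + r = 1.104192 / 1.03090 = 1.071095
After-tax real rate = 1.071095 − 1 → 7.11%.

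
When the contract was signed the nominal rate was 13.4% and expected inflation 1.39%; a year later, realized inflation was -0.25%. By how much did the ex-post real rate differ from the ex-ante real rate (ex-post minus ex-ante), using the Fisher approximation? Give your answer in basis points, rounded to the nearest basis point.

164 basis points

Ex-ante: 13.4% − 1.39% = 12.010%
Ex-post: 13.4% − (-0.25%) = 13.650%
Difference (ex-post − ex-ante) = 1.6400% → 164 basis points.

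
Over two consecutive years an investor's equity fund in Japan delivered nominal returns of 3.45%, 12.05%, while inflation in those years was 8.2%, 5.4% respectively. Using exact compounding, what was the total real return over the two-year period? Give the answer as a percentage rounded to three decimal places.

1.642%

Compound the nominal returns: 1.0345 × 1.1205 = 1.159157.
Compound inflation: 1.0820 × 1.0540 = 1.140428.
Deflate: 1.159157 / 1.140428 = 1.016423.
Total real return = 1.016423 − 1 → 1.642%.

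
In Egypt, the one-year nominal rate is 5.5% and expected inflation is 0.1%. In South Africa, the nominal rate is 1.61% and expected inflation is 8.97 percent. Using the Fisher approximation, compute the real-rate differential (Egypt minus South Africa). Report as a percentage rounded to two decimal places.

12.76%

Egypt: 5.5% − 0.1% = 5.400%
South Africa: 1.61% − 8.97% = -7.360%
Differential = 12.760% → 12.76%.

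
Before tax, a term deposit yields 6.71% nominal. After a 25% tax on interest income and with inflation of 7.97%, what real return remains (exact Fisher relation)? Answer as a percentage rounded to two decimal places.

After-tax nominal return = 6.71% × (1 − 0.25) = 5.0325%.
1 + r = 1.050325 / 1.07970 = 0.972793
After-tax real rate = 0.972793 − 1 → -2.72%.

-2.72%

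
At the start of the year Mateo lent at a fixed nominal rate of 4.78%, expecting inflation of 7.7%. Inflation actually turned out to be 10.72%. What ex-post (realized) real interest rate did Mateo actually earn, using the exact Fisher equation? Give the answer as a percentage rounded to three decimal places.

-5.365%

Ex-post: (1 + 0.0478)/(1 + 0.1072) − 1 = -5.3649%
So the realized real rate is -5.365%.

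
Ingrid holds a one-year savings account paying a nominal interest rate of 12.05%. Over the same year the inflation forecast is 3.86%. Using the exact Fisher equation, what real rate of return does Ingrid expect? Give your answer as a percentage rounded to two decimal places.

By the Fisher equation, 1 + r = (1 + i)/(1 + π).
1 + r = 1.12050 / 1.03860 = 1.078856
r = 1.078856 − 1 = 7.8856%, i.e. 7.89%.

7.89%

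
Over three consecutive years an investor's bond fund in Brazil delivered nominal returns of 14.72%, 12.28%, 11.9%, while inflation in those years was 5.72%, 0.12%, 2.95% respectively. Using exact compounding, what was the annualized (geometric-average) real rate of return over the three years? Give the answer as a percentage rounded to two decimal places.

Compound the nominal returns: 1.1472 × 1.1228 × 1.1190 = 1.44135722.
Compound inflation: 1.0572 × 1.0012 × 1.0295 = 1.08969346.
Deflate: 1.44135722 / 1.08969346 = 1.32271806.
Annualized real rate = 1.32271806^(1/3) − 1 = 9.7714% → 9.77%.

9.77%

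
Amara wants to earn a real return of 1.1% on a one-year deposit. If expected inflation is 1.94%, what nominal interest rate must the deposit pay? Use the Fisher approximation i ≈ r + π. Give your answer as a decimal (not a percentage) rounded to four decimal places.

0.0304

i ≈ r + π = 1.1% + 1.94% = 0.0304.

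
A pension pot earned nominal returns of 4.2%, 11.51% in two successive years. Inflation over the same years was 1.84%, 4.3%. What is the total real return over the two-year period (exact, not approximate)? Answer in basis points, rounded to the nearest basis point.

Compound the nominal returns: 1.0420 × 1.1151 = 1.161934.
Compound inflation: 1.0184 × 1.0430 = 1.062191.
Deflate: 1.161934 / 1.062191 = 1.093903.
Total real return = 1.093903 − 1 → 939 basis points.

939 basis points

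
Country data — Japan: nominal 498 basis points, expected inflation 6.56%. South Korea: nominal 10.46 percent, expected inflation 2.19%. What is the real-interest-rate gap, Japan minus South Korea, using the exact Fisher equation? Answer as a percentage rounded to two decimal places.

-9.58%

Japan: (1 + 0.0498)/(1 + 0.0656) − 1 = -1.4827%
South Korea: (1 + 0.1046)/(1 + 0.0219) − 1 = 8.0928%
Differential = -1.4827% − 8.0928% = -9.5755% → -9.58%.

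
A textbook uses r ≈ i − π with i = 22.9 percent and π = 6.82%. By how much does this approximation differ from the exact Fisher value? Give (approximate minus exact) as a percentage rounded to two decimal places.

1.03%

Approximate: r ≈ 22.900% − 6.820% = 16.0800%
Exact: (1 + 0.2290)/(1 + 0.0682) − 1 = 15.0534%
Error = 16.0800% − 15.0534% = 1.0266% → 1.03%.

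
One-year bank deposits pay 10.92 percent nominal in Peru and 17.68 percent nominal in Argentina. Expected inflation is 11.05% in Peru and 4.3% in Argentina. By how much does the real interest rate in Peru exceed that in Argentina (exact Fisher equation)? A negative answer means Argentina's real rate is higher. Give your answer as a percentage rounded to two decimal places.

-12.95%

Peru: (1 + 0.1092)/(1 + 0.1105) − 1 = -0.1171%
Argentina: (1 + 0.1768)/(1 + 0.0430) − 1 = 12.8284%
Differential = -0.1171% − 12.8284% = -12.9454% → -12.95%.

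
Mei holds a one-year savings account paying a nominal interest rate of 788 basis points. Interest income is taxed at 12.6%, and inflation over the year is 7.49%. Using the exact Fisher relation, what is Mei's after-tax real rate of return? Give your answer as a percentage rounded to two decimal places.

After-tax nominal return = 7.88% × (1 − 0.126) = 6.88712%.
1 + r = 1.0688712 / 1.07490 = 0.994391
After-tax real rate = 0.994391 − 1 → -0.56%.

-0.56%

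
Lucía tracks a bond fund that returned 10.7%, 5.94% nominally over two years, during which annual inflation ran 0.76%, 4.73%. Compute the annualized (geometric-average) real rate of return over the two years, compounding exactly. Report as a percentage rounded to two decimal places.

Compound the nominal returns: 1.1070 × 1.0594 = 1.17275580.
Compound inflation: 1.0076 × 1.0473 = 1.05525948.
Deflate: 1.17275580 / 1.05525948 = 1.11134353.
Annualized real rate = 1.11134353^(1/2) − 1 = 5.4203% → 5.42%.

5.42%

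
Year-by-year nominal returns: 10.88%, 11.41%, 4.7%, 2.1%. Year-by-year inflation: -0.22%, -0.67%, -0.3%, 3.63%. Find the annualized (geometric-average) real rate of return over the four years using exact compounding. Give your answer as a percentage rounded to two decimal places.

6.56%

Compound the nominal returns: 1.1088 × 1.1141 × 1.0470 × 1.0210 = 1.32053469.
Compound inflation: 0.9978 × 0.9933 × 0.9970 × 1.0363 = 1.02401093.
Deflate: 1.32053469 / 1.02401093 = 1.28957090.
Annualized real rate = 1.28957090^(1/4) − 1 = 6.5642% → 6.56%.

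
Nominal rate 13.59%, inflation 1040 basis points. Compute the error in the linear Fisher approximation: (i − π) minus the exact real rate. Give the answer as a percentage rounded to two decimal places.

Approximate: r ≈ 13.590% − 10.400% = 3.1900%
Exact: (1 + 0.1359)/(1 + 0.1040) − 1 = 2.8895%
Error = 3.1900% − 2.8895% = 0.3005% → 0.30%.

0.30%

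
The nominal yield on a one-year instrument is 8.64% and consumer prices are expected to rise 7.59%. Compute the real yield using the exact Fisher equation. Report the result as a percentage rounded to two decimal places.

0.98%

By the Fisher identity, 1 + r = (1 + i)/(1 + π).
1 + r = 1.08640 / 1.07590 = 1.009759
r = 1.009759 − 1 = 0.9759%, i.e. 0.98%.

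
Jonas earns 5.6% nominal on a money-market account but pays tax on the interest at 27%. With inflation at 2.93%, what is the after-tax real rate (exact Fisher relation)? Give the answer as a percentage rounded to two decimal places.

1.13%

After-tax nominal return = 5.6% × (1 − 0.27) = 4.0880%.
1 + r = 1.04088 / 1.02930 = 1.0112504
After-tax real rate = 1.0112504 − 1 → 1.13%.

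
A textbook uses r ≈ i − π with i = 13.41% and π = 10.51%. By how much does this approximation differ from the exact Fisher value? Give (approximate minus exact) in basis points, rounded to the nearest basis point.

Approximate: r ≈ 13.410% − 10.510% = 2.9000%
Exact: (1 + 0.1341)/(1 + 0.1051) − 1 = 2.6242%
Error = 2.9000% − 2.6242% = 0.2758% → 28 basis points.

28 basis points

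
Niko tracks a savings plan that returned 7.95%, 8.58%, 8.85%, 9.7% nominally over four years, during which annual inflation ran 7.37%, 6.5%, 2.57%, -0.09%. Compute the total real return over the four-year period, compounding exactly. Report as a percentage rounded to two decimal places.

19.44%

Compound the nominal returns: 1.0795 × 1.0858 × 1.0885 × 1.0970 = 1.399612.
Compound inflation: 1.0737 × 1.0650 × 1.0257 × 0.9991 = 1.171823.
Deflate: 1.399612 / 1.171823 = 1.194389.
Total real return = 1.194389 − 1 → 19.44%.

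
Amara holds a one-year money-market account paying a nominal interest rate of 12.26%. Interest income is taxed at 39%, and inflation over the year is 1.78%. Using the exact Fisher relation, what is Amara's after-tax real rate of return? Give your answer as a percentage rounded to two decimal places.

After-tax nominal return = 12.26% × (1 − 0.39) = 7.4786%.
1 + r = 1.074786 / 1.01780 = 1.055989
After-tax real rate = 1.055989 − 1 → 5.60%.

5.60%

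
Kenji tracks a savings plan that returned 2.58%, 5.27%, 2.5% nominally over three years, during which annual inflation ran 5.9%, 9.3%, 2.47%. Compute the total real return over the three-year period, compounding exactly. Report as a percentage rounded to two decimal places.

Nominal growth factor = 1.0258 × 1.0527 × 1.0250 = 1.106856
Price-level growth factor = 1.0590 × 1.0930 × 1.0247 = 1.186077
Real growth factor = 1.106856 / 1.186077 = 0.933208
Total real return = 0.933208 − 1 → -6.68%.

-6.68%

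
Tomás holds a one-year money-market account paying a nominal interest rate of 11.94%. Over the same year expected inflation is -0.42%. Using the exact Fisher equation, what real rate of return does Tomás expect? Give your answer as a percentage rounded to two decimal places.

By the Fisher equation, 1 + r = (1 + i)/(1 + π).
1 + r = 1.11940 / 0.99580 = 1.124121
r = 1.124121 − 1 = 12.4121%, i.e. 12.41%.

12.41%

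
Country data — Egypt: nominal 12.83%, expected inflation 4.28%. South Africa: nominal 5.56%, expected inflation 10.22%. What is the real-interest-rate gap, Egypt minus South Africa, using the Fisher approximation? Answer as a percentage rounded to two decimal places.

13.21%

Egypt: 12.83% − 4.28% = 8.550%
South Africa: 5.56% − 10.22% = -4.660%
Differential = 13.210% → 13.21%.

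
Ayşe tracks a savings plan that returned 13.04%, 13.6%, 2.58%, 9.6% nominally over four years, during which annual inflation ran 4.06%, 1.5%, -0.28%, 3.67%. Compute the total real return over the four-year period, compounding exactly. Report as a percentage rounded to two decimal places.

Nominal growth factor = 1.1304 × 1.1360 × 1.0258 × 1.0960 = 1.443723
Price-level growth factor = 1.0406 × 1.0150 × 0.9972 × 1.0367 = 1.091906
Real growth factor = 1.443723 / 1.091906 = 1.322204
Total real return = 1.322204 − 1 → 32.22%.

32.22%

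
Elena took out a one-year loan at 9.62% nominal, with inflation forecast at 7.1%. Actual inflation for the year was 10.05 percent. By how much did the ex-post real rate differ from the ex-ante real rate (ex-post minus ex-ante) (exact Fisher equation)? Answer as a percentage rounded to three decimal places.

Ex-ante: (1 + 0.0962)/(1 + 0.0710) − 1 = 2.3529%
Ex-post: (1 + 0.0962)/(1 + 0.1005) − 1 = -0.3907%
Difference (ex-post − ex-ante) = -2.7437% → -2.744%.

-2.744%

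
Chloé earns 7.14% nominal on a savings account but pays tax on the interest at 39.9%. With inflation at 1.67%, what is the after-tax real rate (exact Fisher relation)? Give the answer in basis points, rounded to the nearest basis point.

258 basis points

After-tax nominal return = 7.14% × (1 − 0.399) = 4.29114%.
1 + r = 1.0429114 / 1.01670 = 1.025781
After-tax real rate = 1.025781 − 1 → 258 basis points.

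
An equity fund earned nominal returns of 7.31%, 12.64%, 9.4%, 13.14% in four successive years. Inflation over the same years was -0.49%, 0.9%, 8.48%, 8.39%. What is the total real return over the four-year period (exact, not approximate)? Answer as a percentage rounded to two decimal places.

Nominal growth factor = 1.0731 × 1.1264 × 1.0940 × 1.1314 = 1.496120
Price-level growth factor = 0.9951 × 1.0090 × 1.0848 × 1.0839 = 1.180584
Real growth factor = 1.496120 / 1.180584 = 1.267271
Total real return = 1.267271 − 1 → 26.73%.

26.73%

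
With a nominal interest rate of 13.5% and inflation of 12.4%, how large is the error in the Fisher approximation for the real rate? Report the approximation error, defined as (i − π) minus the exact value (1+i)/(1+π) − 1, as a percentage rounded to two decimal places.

Approximate: r ≈ 13.500% − 12.400% = 1.1000%
Exact: (1 + 0.1350)/(1 + 0.1240) − 1 = 0.9786%
Error = 1.1000% − 0.9786% = 0.1214% → 0.12%.

0.12%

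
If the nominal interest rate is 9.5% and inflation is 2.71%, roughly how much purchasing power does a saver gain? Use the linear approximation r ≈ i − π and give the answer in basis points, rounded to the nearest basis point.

r ≈ i − π = 9.5% − 2.71% = 679 basis points.

679 basis points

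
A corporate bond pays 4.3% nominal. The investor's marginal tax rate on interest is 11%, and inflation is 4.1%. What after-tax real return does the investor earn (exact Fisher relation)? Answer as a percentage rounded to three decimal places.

After-tax nominal return = 4.3% × (1 − 0.11) = 3.8270%.
1 + r = 1.03827 / 1.04100 = 0.997378
After-tax real rate = 0.997378 − 1 → -0.262%.

-0.262%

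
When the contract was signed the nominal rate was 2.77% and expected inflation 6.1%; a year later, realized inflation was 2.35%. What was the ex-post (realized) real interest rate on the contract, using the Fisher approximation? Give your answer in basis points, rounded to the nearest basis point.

42 basis points

Ex-post: 2.77% − 2.35% = 0.420%
So the realized real rate is 42 basis points.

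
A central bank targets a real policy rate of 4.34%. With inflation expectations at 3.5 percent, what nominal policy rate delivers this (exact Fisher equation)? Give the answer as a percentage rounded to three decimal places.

7.992%

(1 + i) = (1 + r)(1 + π) = 1.04340 × 1.03500 = 1.079919
i = 1.079919 − 1, so the required nominal rate is 7.992%.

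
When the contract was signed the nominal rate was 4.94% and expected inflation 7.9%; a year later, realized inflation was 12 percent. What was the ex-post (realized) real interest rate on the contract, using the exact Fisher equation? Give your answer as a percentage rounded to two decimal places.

Ex-post: (1 + 0.0494)/(1 + 0.1200) − 1 = -6.3036%
So the realized real rate is -6.30%.

-6.30%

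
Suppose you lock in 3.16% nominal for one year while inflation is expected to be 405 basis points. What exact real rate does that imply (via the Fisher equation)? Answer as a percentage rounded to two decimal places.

By the Fisher equation, 1 + r = (1 + i)/(1 + π).
1 + r = 1.03160 / 1.04050 = 0.991446
r = 0.991446 − 1 = -0.8554%, i.e. -0.86%.

-0.86%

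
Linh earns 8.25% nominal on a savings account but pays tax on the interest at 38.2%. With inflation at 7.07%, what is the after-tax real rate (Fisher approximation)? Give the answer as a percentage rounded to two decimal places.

After-tax nominal return = 8.25% × (1 − 0.382) = 5.0985%.
r ≈ 5.0985% − 7.07% → -1.97%.

-1.97%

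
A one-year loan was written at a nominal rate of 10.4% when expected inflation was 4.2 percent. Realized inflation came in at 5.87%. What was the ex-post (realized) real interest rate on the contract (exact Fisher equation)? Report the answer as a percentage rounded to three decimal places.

Ex-post: (1 + 0.1040)/(1 + 0.0587) − 1 = 4.2788%
So the realized real rate is 4.279%.

4.279%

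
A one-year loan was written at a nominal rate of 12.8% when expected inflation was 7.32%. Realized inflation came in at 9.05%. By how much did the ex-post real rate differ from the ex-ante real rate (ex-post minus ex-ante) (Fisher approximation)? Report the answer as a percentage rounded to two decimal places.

Ex-ante: 12.8% − 7.32% = 5.480%
Ex-post: 12.8% − 9.05% = 3.750%
Difference (ex-post − ex-ante) = -1.7300% → -1.73%.

-1.73%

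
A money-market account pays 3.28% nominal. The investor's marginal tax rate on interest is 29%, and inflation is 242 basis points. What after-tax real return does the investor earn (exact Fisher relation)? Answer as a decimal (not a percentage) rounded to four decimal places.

After-tax nominal return = 3.28% × (1 − 0.29) = 2.3288%.
1 + r = 1.023288 / 1.02420 = 0.999110
After-tax real rate = 0.999110 − 1 → -0.0009.

-0.0009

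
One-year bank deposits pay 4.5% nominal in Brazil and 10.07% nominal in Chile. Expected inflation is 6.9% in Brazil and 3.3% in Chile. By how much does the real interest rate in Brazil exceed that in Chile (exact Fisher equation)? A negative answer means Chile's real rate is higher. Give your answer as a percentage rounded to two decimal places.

Brazil: (1 + 0.0450)/(1 + 0.0690) − 1 = -2.2451%
Chile: (1 + 0.1007)/(1 + 0.0330) − 1 = 6.5537%
Differential = -2.2451% − 6.5537% = -8.7988% → -8.80%.

-8.80%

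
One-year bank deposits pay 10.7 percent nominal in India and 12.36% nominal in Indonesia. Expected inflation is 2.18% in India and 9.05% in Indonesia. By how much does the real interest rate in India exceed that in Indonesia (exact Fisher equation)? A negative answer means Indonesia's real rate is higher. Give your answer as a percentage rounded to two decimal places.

5.30%

India: (1 + 0.1070)/(1 + 0.0218) − 1 = 8.3382%
Indonesia: (1 + 0.1236)/(1 + 0.0905) − 1 = 3.0353%
Differential = 8.3382% − 3.0353% = 5.3029% → 5.30%.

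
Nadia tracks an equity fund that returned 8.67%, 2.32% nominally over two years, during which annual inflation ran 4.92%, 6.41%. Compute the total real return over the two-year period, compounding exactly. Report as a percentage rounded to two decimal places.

Compound the nominal returns: 1.0867 × 1.0232 = 1.111911.
Compound inflation: 1.0492 × 1.0641 = 1.116454.
Deflate: 1.111911 / 1.116454 = 0.995932.
Total real return = 0.995932 − 1 → -0.41%.

-0.41%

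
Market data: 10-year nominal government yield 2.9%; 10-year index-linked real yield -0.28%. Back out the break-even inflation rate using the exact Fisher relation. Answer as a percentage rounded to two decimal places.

(1 + π) = (1 + i)/(1 + r) = 1.02900 / 0.99720 = 1.031889
Break-even inflation = 1.031889 − 1 → 3.19%.

3.19%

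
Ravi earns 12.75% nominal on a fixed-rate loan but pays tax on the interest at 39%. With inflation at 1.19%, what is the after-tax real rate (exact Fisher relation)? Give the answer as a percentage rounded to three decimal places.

6.510%

After-tax nominal return = 12.75% × (1 − 0.39) = 7.7775%.
1 + r = 1.077775 / 1.01190 = 1.065100
After-tax real rate = 1.065100 − 1 → 6.510%.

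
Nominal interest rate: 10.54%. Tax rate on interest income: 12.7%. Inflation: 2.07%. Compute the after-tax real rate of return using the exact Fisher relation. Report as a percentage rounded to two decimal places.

After-tax nominal return = 10.54% × (1 − 0.127) = 9.20142%.
1 + r = 1.0920142 / 1.02070 = 1.069868
After-tax real rate = 1.069868 − 1 → 6.99%.

6.99%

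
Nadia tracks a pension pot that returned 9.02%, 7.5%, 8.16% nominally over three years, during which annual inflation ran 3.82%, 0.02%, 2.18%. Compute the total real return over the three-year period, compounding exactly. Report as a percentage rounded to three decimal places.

19.467%

Nominal growth factor = 1.0902 × 1.0750 × 1.0816 = 1.267597
Price-level growth factor = 1.0382 × 1.0002 × 1.0218 = 1.061045
Real growth factor = 1.267597 / 1.061045 = 1.194669
Total real return = 1.194669 − 1 → 19.467%.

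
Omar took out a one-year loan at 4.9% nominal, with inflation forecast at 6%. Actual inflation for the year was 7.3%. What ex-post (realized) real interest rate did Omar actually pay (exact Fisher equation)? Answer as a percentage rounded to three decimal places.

Ex-post: (1 + 0.0490)/(1 + 0.0730) − 1 = -2.2367%
So the realized real rate is -2.237%.

-2.237%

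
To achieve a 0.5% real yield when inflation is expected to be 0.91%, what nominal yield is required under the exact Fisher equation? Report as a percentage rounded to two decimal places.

1.41%

(1 + i) = (1 + r)(1 + π) = 1.00500 × 1.00910 = 1.0141455
i = 1.0141455 − 1, so the required nominal rate is 1.41%.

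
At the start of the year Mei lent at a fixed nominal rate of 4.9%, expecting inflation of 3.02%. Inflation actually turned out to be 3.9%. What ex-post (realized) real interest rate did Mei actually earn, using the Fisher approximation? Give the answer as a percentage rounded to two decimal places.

1.00%

Ex-post: 4.9% − 3.9% = 1.000%
So the realized real rate is 1.00%.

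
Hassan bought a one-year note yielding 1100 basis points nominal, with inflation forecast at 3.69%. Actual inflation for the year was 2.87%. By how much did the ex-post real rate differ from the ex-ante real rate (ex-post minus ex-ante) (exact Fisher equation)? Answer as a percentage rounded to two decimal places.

Ex-ante: (1 + 0.1100)/(1 + 0.0369) − 1 = 7.0499%
Ex-post: (1 + 0.1100)/(1 + 0.0287) − 1 = 7.9032%
Difference (ex-post − ex-ante) = 0.8533% → 0.85%.

0.85%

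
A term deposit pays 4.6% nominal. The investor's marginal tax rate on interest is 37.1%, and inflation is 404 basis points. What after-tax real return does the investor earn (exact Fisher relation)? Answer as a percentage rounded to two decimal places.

After-tax nominal return = 4.6% × (1 − 0.371) = 2.8934%.
1 + r = 1.028934 / 1.04040 = 0.988979
After-tax real rate = 0.988979 − 1 → -1.10%.

-1.10%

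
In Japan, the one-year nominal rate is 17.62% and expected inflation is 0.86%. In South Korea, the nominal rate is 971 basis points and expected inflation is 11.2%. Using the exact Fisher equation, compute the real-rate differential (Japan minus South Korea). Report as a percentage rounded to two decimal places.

17.96%

Japan: (1 + 0.1762)/(1 + 0.0086) − 1 = 16.6171%
South Korea: (1 + 0.0971)/(1 + 0.1120) − 1 = -1.3399%
Differential = 16.6171% − (-1.3399%) = 17.9570% → 17.96%.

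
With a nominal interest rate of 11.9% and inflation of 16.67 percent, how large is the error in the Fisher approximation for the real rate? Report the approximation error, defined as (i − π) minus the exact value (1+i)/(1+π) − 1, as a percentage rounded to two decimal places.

-0.68%

Approximate: r ≈ 11.900% − 16.670% = -4.7700%
Exact: (1 + 0.1190)/(1 + 0.1667) − 1 = -4.0885%
Error = -4.7700% − (-4.0885%) = -0.6815% → -0.68%.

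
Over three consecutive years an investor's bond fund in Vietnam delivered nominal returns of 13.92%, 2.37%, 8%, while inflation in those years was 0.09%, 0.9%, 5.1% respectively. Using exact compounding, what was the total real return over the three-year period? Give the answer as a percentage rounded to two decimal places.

Nominal growth factor = 1.1392 × 1.0237 × 1.0800 = 1.259495
Price-level growth factor = 1.0009 × 1.0090 × 1.0510 = 1.061413
Real growth factor = 1.259495 / 1.061413 = 1.186621
Total real return = 1.186621 − 1 → 18.66%.

18.66%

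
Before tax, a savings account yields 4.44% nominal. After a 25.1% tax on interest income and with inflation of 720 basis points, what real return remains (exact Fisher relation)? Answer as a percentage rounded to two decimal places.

-3.61%

After-tax nominal return = 4.44% × (1 − 0.251) = 3.32556%.
1 + r = 1.0332556 / 1.07200 = 0.963858
After-tax real rate = 0.963858 − 1 → -3.61%.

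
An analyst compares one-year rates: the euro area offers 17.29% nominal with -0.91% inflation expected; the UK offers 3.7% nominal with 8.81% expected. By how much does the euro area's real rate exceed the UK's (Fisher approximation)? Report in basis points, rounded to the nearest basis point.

The euro area: 17.29% − (-0.91%) = 18.200%
The UK: 3.7% − 8.81% = -5.110%
Differential = 23.310% → 2331 basis points.

2331 basis points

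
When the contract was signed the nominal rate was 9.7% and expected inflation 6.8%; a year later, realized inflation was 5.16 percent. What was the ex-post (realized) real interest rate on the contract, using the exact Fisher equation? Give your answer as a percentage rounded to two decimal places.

Ex-post: (1 + 0.0970)/(1 + 0.0516) − 1 = 4.3172%
So the realized real rate is 4.32%.

4.32%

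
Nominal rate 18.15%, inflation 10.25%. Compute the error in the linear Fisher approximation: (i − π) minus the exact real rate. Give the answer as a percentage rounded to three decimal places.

Approximate: r ≈ 18.150% − 10.250% = 7.9000%
Exact: (1 + 0.1815)/(1 + 0.1025) − 1 = 7.16553%
Error = 7.9000% − 7.16553% = 0.73447% → 0.734%.

0.734%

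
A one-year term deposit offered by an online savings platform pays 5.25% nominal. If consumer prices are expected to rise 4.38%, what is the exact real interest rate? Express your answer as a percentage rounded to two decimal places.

0.83%

By the Fisher identity, 1 + r = (1 + i)/(1 + π).
1 + r = 1.05250 / 1.04380 = 1.008335
r = 1.008335 − 1 = 0.8335%, i.e. 0.83%.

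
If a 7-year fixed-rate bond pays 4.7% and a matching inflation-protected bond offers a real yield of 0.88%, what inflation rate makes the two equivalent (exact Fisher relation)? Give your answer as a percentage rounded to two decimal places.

(1 + π) = (1 + i)/(1 + r) = 1.04700 / 1.00880 = 1.037867
Break-even inflation = 1.037867 − 1 → 3.79%.

3.79%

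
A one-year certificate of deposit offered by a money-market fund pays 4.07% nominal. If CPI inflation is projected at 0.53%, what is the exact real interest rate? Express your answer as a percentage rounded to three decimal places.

By the Fisher equation, 1 + r = (1 + i)/(1 + π).
1 + r = 1.04070 / 1.00530 = 1.035213
r = 1.035213 − 1 = 3.5213%, i.e. 3.521%.

3.521%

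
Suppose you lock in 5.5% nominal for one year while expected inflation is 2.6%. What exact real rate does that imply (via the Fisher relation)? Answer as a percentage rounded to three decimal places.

By the Fisher relation, 1 + r = (1 + i)/(1 + π).
1 + r = 1.05500 / 1.02600 = 1.0282651
r = 1.0282651 − 1 = 2.82651%, i.e. 2.827%.

2.827%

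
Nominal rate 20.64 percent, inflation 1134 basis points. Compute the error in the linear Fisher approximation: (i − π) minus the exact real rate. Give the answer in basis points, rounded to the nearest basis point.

Approximate: r ≈ 20.640% − 11.340% = 9.3000%
Exact: (1 + 0.2064)/(1 + 0.1134) − 1 = 8.3528%
Error = 9.3000% − 8.3528% = 0.9472% → 95 basis points.

95 basis points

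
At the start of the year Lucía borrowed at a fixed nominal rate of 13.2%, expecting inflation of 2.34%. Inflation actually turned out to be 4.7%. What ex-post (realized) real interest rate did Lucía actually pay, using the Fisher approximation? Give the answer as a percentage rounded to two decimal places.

Ex-post: 13.2% − 4.7% = 8.500%
So the realized real rate is 8.50%.

8.50%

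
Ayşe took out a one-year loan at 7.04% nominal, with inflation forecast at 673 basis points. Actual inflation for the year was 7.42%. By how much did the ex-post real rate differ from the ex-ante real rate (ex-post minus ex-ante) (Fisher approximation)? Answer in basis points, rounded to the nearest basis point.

-69 basis points

Ex-ante: 7.04% − 6.73% = 0.310%
Ex-post: 7.04% − 7.42% = -0.380%
Difference (ex-post − ex-ante) = -0.6900% → -69 basis points.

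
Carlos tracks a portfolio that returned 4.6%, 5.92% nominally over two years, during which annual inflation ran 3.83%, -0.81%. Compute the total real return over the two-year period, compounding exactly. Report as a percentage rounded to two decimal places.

Compound the nominal returns: 1.0460 × 1.0592 = 1.107923.
Compound inflation: 1.0383 × 0.9919 = 1.029890.
Deflate: 1.107923 / 1.029890 = 1.075769.
Total real return = 1.075769 − 1 → 7.58%.

7.58%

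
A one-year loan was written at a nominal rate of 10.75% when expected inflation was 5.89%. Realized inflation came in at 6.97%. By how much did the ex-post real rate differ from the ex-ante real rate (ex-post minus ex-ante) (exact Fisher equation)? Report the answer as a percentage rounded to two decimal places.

-1.06%

Ex-ante: (1 + 0.1075)/(1 + 0.0589) − 1 = 4.5897%
Ex-post: (1 + 0.1075)/(1 + 0.0697) − 1 = 3.5337%
Difference (ex-post − ex-ante) = -1.0560% → -1.06%.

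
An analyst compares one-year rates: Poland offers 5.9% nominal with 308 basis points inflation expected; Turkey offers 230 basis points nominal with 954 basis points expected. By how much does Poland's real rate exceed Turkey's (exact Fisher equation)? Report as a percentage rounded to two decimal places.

9.35%

Poland: (1 + 0.0590)/(1 + 0.0308) − 1 = 2.7357%
Turkey: (1 + 0.0230)/(1 + 0.0954) − 1 = -6.6095%
Differential = 2.7357% − (-6.6095%) = 9.3452% → 9.35%.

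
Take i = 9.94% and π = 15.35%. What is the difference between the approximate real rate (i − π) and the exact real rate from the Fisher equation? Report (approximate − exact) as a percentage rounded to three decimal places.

Approximate: r ≈ 9.940% − 15.350% = -5.4100%
Exact: (1 + 0.0994)/(1 + 0.1535) − 1 = -4.6901%
Error = -5.4100% − (-4.6901%) = -0.7199% → -0.720%.

-0.720%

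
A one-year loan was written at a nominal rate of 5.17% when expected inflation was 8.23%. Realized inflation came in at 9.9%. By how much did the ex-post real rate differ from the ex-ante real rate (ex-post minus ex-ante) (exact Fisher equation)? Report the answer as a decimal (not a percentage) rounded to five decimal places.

-0.01477

Ex-ante: (1 + 0.0517)/(1 + 0.0823) − 1 = -2.8273%
Ex-post: (1 + 0.0517)/(1 + 0.0990) − 1 = -4.3039%
Difference (ex-post − ex-ante) = -1.4766% → -0.01477.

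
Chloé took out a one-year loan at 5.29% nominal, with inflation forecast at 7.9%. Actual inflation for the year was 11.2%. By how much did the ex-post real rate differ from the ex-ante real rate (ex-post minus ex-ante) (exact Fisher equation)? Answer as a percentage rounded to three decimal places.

Ex-ante: (1 + 0.0529)/(1 + 0.0790) − 1 = -2.4189%
Ex-post: (1 + 0.0529)/(1 + 0.1120) − 1 = -5.3147%
Difference (ex-post − ex-ante) = -2.8958% → -2.896%.

-2.896%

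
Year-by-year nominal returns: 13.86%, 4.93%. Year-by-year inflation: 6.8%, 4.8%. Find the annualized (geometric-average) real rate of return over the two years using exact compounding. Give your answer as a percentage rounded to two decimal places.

3.32%

Compound the nominal returns: 1.1386 × 1.0493 = 1.19473298.
Compound inflation: 1.0680 × 1.0480 = 1.11926400.
Deflate: 1.19473298 / 1.11926400 = 1.06742733.
Annualized real rate = 1.06742733^(1/2) − 1 = 3.3164% → 3.32%.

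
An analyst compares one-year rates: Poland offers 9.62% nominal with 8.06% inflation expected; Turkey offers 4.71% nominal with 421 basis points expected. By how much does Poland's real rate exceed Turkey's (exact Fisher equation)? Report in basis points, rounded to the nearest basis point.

Poland: (1 + 0.0962)/(1 + 0.0806) − 1 = 1.4436%
Turkey: (1 + 0.0471)/(1 + 0.0421) − 1 = 0.4798%
Differential = 1.4436% − 0.4798% = 0.9638% → 96 basis points.

96 basis points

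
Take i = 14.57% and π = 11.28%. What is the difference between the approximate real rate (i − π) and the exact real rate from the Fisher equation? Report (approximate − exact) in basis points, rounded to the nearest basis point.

Approximate: r ≈ 14.570% − 11.280% = 3.2900%
Exact: (1 + 0.1457)/(1 + 0.1128) − 1 = 2.9565%
Error = 3.2900% − 2.9565% = 0.3335% → 33 basis points.

33 basis points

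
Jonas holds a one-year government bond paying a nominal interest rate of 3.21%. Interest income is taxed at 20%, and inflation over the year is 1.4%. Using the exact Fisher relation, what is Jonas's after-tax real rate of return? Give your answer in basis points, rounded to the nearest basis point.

115 basis points

After-tax nominal return = 3.21% × (1 − 0.2) = 2.5680%.
1 + r = 1.02568 / 1.01400 = 1.011519
After-tax real rate = 1.011519 − 1 → 115 basis points.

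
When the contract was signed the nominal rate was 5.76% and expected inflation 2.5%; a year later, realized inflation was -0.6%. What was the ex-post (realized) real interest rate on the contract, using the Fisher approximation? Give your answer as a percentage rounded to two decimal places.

Ex-post: 5.76% − (-0.6%) = 6.360%
So the realized real rate is 6.36%.

6.36%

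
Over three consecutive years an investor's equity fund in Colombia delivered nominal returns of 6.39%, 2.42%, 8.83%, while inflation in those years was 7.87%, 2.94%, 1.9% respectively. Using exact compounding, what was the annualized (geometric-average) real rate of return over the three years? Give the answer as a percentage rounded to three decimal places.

Compound the nominal returns: 1.0639 × 1.0242 × 1.0883 = 1.18586216.
Compound inflation: 1.0787 × 1.0294 × 1.0190 = 1.13151164.
Deflate: 1.18586216 / 1.13151164 = 1.04803354.
Annualized real rate = 1.04803354^(1/3) − 1 = 1.5761% → 1.576%.

1.576%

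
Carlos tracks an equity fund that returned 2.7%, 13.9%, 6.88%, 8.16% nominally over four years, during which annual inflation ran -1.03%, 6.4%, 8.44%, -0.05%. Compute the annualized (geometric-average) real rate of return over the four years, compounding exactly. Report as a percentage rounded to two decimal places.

4.33%

Nominal growth factor = 1.0270 × 1.1390 × 1.0688 × 1.0816 = 1.35225094
Price-level growth factor = 0.9897 × 1.0640 × 1.0844 × 0.9995 = 1.14134648
Real growth factor = 1.35225094 / 1.14134648 = 1.18478565
Annualized real rate = 1.18478565^(1/4) − 1 = 4.3302% → 4.33%.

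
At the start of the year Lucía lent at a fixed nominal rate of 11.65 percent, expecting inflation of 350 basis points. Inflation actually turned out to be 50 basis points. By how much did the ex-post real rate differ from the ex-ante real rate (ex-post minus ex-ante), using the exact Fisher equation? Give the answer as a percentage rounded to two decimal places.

Ex-ante: (1 + 0.1165)/(1 + 0.0350) − 1 = 7.8744%
Ex-post: (1 + 0.1165)/(1 + 0.0050) − 1 = 11.0945%
Difference (ex-post − ex-ante) = 3.2201% → 3.22%.

3.22%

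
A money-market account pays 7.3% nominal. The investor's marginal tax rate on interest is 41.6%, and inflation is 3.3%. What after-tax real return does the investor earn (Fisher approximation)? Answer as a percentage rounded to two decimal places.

0.96%

After-tax nominal return = 7.3% × (1 − 0.416) = 4.2632%.
r ≈ 4.2632% − 3.3% → 0.96%.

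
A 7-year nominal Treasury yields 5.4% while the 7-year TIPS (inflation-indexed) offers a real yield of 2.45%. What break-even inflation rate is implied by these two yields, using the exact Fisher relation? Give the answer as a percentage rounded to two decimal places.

2.88%

(1 + π) = (1 + i)/(1 + r) = 1.05400 / 1.02450 = 1.028795
Break-even inflation = 1.028795 − 1 → 2.88%.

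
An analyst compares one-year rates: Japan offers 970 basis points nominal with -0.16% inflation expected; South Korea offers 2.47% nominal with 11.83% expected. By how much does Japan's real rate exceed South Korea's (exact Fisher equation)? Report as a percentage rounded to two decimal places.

Japan: (1 + 0.0970)/(1 − 0.0016) − 1 = 9.8758%
South Korea: (1 + 0.0247)/(1 + 0.1183) − 1 = -8.3698%
Differential = 9.8758% − (-8.3698%) = 18.2456% → 18.25%.

18.25%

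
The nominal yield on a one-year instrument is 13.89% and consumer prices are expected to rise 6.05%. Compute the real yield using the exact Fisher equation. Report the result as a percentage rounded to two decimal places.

7.39%

1 + r = 1.13890 / 1.06050 = 1.073927
r = 1.073927 − 1 = 7.3927%, i.e. 7.39%.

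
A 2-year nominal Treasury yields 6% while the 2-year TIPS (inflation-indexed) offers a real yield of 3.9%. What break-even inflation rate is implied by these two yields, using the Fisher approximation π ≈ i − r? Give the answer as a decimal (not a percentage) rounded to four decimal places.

π ≈ i − r = 6% − 3.9% → 0.0210.

0.0210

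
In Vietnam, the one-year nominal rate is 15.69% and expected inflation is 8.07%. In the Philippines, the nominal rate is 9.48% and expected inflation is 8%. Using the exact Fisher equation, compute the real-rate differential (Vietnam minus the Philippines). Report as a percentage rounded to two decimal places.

5.68%

Vietnam: (1 + 0.1569)/(1 + 0.0807) − 1 = 7.0510%
The Philippines: (1 + 0.0948)/(1 + 0.0800) − 1 = 1.3704%
Differential = 7.0510% − 1.3704% = 5.6806% → 5.68%.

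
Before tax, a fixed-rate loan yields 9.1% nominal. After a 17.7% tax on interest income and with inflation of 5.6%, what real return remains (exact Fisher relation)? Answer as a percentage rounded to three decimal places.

1.789%

After-tax nominal return = 9.1% × (1 − 0.177) = 7.4893%.
1 + r = 1.074893 / 1.05600 = 1.017891
After-tax real rate = 1.017891 − 1 → 1.789%.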